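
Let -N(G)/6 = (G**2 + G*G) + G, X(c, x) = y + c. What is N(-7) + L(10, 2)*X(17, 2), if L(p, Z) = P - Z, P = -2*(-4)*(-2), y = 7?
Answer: -978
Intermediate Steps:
P = -16 (P = 8*(-2) = -16)
X(c, x) = 7 + c
L(p, Z) = -16 - Z
N(G) = -12*G**2 - 6*G (N(G) = -6*((G**2 + G*G) + G) = -6*((G**2 + G**2) + G) = -6*(2*G**2 + G) = -6*(G + 2*G**2) = -12*G**2 - 6*G)
N(-7) + L(10, 2)*X(17, 2) = -6*(-7)*(1 + 2*(-7)) + (-16 - 1*2)*(7 + 17) = -6*(-7)*(1 - 14) + (-16 - 2)*24 = -6*(-7)*(-13) - 18*24 = -546 - 432 = -978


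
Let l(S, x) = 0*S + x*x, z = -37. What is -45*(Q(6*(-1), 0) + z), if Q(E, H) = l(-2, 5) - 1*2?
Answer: 630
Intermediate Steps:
l(S, x) = x² (l(S, x) = 0 + x² = x²)
Q(E, H) = 23 (Q(E, H) = 5² - 1*2 = 25 - 2 = 23)
-45*(Q(6*(-1), 0) + z) = -45*(23 - 37) = -45*(-14) = 630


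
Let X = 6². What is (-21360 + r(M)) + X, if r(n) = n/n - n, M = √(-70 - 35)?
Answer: -21323 - I*√105 ≈ -21323.0 - 10.247*I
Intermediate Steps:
M = I*√105 (M = √(-105) = I*√105 ≈ 10.247*I)
r(n) = 1 - n
X = 36
(-21360 + r(M)) + X = (-21360 + (1 - I*√105)) + 36 = (-21359 - I*√105) + 36 = -21323 - I*√105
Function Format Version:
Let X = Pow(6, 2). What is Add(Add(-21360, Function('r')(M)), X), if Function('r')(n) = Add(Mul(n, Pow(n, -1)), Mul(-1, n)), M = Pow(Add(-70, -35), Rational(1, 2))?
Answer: Add(-21323, Mul(-1, I, Pow(105, Rational(1, 2)))) ≈ Add(-21323., Mul(-10.247, I))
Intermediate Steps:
M = Mul(I, Pow(105, Rational(1, 2))) (M = Pow(-105, Rational(1, 2)) = Mul(I, Pow(105, Rational(1, 2))) ≈ Mul(10.247, I))
Function('r')(n) = Add(1, Mul(-1, n))
X = 36
Add(Add(-21360, Function('r')(M)), X) = Add(Add(-21360, Add(1, Mul(-1, Mul(I, Pow(105, Rational(1, 2)))))), 36) = Add(Add(-21360, Add(1, Mul(-1, I, Pow(105, Rational(1, 2))))), 36) = Add(Add(-21359, Mul(-1, I, Pow(105, Rational(1, 2)))), 36) = Add(-21323, Mul(-1, I, Pow(105, Rational(1, 2))))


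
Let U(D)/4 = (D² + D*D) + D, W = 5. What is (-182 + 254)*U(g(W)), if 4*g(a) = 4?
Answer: 864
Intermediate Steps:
g(a) = 1 (g(a) = (¼)*4 = 1)
U(D) = 4*D + 8*D² (U(D) = 4*((D² + D*D) + D) = 4*((D² + D²) + D) = 4*(2*D² + D) = 4*(D + 2*D²) = 4*D + 8*D²)
(-182 + 254)*U(g(W)) = (-182 + 254)*(4*1*(1 + 2*1)) = 72*(4*1*(1 + 2)) = 72*(4*1*3) = 72*12 = 864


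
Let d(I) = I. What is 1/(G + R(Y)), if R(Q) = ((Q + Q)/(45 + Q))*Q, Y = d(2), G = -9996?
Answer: -47/469804 ≈ -0.00010004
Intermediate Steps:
Y = 2
R(Q) = 2*Q**2/(45 + Q) (R(Q) = ((2*Q)/(45 + Q))*Q = (2*Q/(45 + Q))*Q = 2*Q**2/(45 + Q))
1/(G + R(Y)) = 1/(-9996 + 2*2**2/(45 + 2)) = 1/(-9996 + 2*4/47) = 1/(-9996 + 2*4*(1/47)) = 1/(-9996 + 8/47) = 1/(-469804/47) = -47/469804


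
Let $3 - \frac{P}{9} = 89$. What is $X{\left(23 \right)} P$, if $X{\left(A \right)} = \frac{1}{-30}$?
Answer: $\frac{129}{5} \approx 25.8$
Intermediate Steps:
$X{\left(A \right)} = - \frac{1}{30}$
$P = -774$ ($P = 27 - 801 = -774$)
$X{\left(23 \right)} P = \left(- \frac{1}{30}\right) \left(-774\right) = \frac{129}{5}$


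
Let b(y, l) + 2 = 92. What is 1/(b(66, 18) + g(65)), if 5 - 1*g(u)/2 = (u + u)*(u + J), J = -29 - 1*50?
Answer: 1/3740 ≈ 0.00026738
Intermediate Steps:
b(y, l) = 90 (b(y, l) = -2 + 92 = 90)
J = -79 (J = -29 - 50 = -79)
g(u) = 10 - 4*u*(-79 + u) (g(u) = 10 - 2*(u + u)*(u - 79) = 10 - 2*2*u*(-79 + u) = 10 - 4*u*(-79 + u))
1/(b(66, 18) + g(65)) = 1/(90 + (10 - 4*65² + 316*65)) = 1/(90 + (10 - 4*4225 + 20540)) = 1/(90 + (10 - 16900 + 20540)) = 1/(90 + 3650) = 1/3740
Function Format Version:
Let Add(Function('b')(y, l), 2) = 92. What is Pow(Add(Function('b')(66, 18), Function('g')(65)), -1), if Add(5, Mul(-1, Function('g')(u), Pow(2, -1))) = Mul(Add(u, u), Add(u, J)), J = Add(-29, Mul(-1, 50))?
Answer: Rational(1, 3740) ≈ 0.00026738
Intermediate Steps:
Function('b')(y, l) = 90 (Function('b')(y, l) = Add(-2, 92) = 90)
J = -79 (J = Add(-29, -50) = -79)
Function('g')(u) = Add(10, Mul(-4, u, Add(-79, u))) (Function('g')(u) = Add(10, Mul(-2, Mul(Add(u, u), Add(u, -79)))) = Add(10, Mul(-2, Mul(Mul(2, u), Add(-79, u)))) = Add(10, Mul(-2, Mul(2, u, Add(-79, u)))) = Add(10, Mul(-4, u, Add(-79, u))))
Pow(Add(Function('b')(66, 18), Function('g')(65)), -1) = Pow(Add(90, Add(10, Mul(-4, Pow(65, 2)), Mul(316, 65))), -1) = Pow(Add(90, Add(10, Mul(-4, 4225), 20540)), -1) = Pow(Add(90, Add(10, -16900, 20540)), -1) = Pow(Add(90, 3650), -1) = Pow(3740, -1) = Rational(1, 3740)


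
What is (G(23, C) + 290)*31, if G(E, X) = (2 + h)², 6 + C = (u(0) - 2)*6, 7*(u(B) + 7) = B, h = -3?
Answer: 9021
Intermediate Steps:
u(B) = -7 + B/7
C = -60 (C = -6 + ((-7 + (⅐)*0) - 2)*6 = -6 + ((-7 + 0) - 2)*6 = -6 + (-7 - 2)*6 = -6 - 9*6 = -6 - 54 = -60)
G(E, X) = 1 (G(E, X) = (2 - 3)² = (-1)² = 1)
(G(23, C) + 290)*31 = (1 + 290)*31 = 291*31 = 9021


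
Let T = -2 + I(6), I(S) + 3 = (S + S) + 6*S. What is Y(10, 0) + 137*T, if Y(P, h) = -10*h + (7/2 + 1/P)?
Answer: 29473/5 ≈ 5894.6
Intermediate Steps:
I(S) = -3 + 8*S (I(S) = -3 + ((S + S) + 6*S) = -3 + (2*S + 6*S) = -3 + 8*S)
T = 43 (T = -2 + (-3 + 8*6) = -2 + (-3 + 48) = -2 + 45 = 43)
Y(P, h) = 7/2 + 1/P - 10*h (Y(P, h) = -10*h + (7*(½) + 1/P) = -10*h + (7/2 + 1/P) = 7/2 + 1/P - 10*h)
Y(10, 0) + 137*T = (7/2 + 1/10 - 10*0) + 137*43 = (7/2 + ⅒ + 0) + 5891 = 18/5 + 5891 = 29473/5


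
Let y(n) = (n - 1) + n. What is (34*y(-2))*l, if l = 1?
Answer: -170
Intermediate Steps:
y(n) = -1 + 2*n (y(n) = (-1 + n) + n = -1 + 2*n)
(34*y(-2))*l = (34*(-1 + 2*(-2)))*1 = (34*(-1 - 4))*1 = (34*(-5))*1 = -170*1 = -170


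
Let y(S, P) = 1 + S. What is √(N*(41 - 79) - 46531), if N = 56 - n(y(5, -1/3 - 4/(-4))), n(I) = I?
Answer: I*√48431 ≈ 220.07*I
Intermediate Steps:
N = 50 (N = 56 - (1 + 5) = 56 - 1*6 = 56 - 6 = 50)
√(N*(41 - 79) - 46531) = √(50*(41 - 79) - 46531) = √(50*(-38) - 46531) = √(-1900 - 46531) = √(-48431) = I*√48431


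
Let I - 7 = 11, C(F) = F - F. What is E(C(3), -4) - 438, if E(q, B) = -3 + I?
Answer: -423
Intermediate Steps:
C(F) = 0
I = 18 (I = 7 + 11 = 18)
E(q, B) = 15 (E(q, B) = -3 + 18 = 15)
E(C(3), -4) - 438 = 15 - 438 = -423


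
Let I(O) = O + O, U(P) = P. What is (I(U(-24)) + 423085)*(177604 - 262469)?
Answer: -35901035005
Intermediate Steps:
I(O) = 2*O
(I(U(-24)) + 423085)*(177604 - 262469) = (2*(-24) + 423085)*(177604 - 262469) = (-48 + 423085)*(-84865) = 423037*(-84865) = -35901035005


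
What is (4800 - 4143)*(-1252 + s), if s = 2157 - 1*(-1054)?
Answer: 1287063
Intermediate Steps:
s = 3211 (s = 2157 + 1054 = 3211)
(4800 - 4143)*(-1252 + s) = (4800 - 4143)*(-1252 + 3211) = 657*1959 = 1287063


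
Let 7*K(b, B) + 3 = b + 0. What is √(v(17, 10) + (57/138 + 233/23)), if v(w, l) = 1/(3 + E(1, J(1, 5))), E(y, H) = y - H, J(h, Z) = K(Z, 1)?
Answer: √966667/299 ≈ 3.2883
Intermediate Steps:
K(b, B) = -3/7 + b/7 (K(b, B) = -3/7 + (b + 0)/7 = -3/7 + b/7)
J(h, Z) = -3/7 + Z/7
v(w, l) = 7/26 (v(w, l) = 1/(3 + (1 - (-3/7 + (⅐)*5))) = 1/(3 + (1 - (-3/7 + 5/7))) = 1/(3 + (1 - 1*2/7)) = 1/(3 + (1 - 2/7)) = 1/(3 + 5/7) = 1/(26/7) = 7/26)
√(v(17, 10) + (57/138 + 233/23)) = √(7/26 + (57/138 + 233/23)) = √(7/26 + (57*(1/138) + 233*(1/23))) = √(7/26 + (19/46 + 233/23)) = √(7/26 + 485/46) = √(3233/299) = √966667/299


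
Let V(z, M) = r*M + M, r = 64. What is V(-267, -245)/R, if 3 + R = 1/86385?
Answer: 196525875/37022 ≈ 5308.4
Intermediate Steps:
V(z, M) = 65*M (V(z, M) = 64*M + M = 65*M)
R = -259154/86385 (R = -3 + 1/86385 = -259154/86385 ≈ -3.0000)
V(-267, -245)/R = (65*(-245))/(-259154/86385) = -15925*(-86385/259154) = 196525875/37022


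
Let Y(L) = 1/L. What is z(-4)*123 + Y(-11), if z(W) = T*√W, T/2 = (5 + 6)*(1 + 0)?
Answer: -1/11 + 5412*I ≈ -0.090909 + 5412.0*I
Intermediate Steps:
T = 22 (T = 2*((5 + 6)*(1 + 0)) = 2*(11*1) = 2*11 = 22)
z(W) = 22*√W
z(-4)*123 + Y(-11) = (22*√(-4))*123 + 1/(-11) = (22*(2*I))*123 - 1/11 = (44*I)*123 - 1/11 = 5412*I - 1/11 = -1/11 + 5412*I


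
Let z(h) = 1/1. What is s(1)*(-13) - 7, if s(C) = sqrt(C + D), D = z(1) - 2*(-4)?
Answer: -7 - 13*sqrt(10) ≈ -48.110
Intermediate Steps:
z(h) = 1
D = 9 (D = 1 - 2*(-4) = 1 + 8 = 9)
s(C) = sqrt(9 + C) (s(C) = sqrt(C + 9) = sqrt(9 + C))
s(1)*(-13) - 7 = sqrt(9 + 1)*(-13) - 7 = sqrt(10)*(-13) - 7 = -13*sqrt(10) - 7 = -7 - 13*sqrt(10)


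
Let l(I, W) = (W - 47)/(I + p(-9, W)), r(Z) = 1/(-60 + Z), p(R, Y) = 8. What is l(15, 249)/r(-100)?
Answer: -32320/23 ≈ -1405.2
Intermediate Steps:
l(I, W) = (-47 + W)/(8 + I) (l(I, W) = (W - 47)/(I + 8) = (-47 + W)/(8 + I))
l(15, 249)/r(-100) = ((-47 + 249)/(8 + 15))/(1/(-60 - 100)) = (202/23)/(1/(-160)) = ((1/23)*202)/(-1/160) = (202/23)*(-160) = -32320/23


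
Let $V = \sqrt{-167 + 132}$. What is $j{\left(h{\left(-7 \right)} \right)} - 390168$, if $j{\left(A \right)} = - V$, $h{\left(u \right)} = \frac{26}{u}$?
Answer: $-390168 - i \sqrt{35} \approx -3.9017 \cdot 10^{5} - 5.9161 i$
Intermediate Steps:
$V = i \sqrt{35}$ ($V = \sqrt{-35} = i \sqrt{35} \approx 5.9161 i$)
$j{\left(A \right)} = - i \sqrt{35}$
$j{\left(h{\left(-7 \right)} \right)} - 390168 = - i \sqrt{35} - 390168 = -390168 - i \sqrt{35}$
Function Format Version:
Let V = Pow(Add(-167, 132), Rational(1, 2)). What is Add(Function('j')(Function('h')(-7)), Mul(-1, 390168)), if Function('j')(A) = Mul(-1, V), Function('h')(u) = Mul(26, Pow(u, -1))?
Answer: Add(-390168, Mul(-1, I, Pow(35, Rational(1, 2)))) ≈ Add(-3.9017e+5, Mul(-5.9161, I))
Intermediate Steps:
V = Mul(I, Pow(35, Rational(1, 2))) (V = Pow(-35, Rational(1, 2)) = Mul(I, Pow(35, Rational(1, 2))) ≈ Mul(5.9161, I))
Function('j')(A) = Mul(-1, I, Pow(35, Rational(1, 2))) (Function('j')(A) = Mul(-1, Mul(I, Pow(35, Rational(1, 2)))) = Mul(-1, I, Pow(35, Rational(1, 2))))
Add(Function('j')(Function('h')(-7)), Mul(-1, 390168)) = Add(Mul(-1, I, Pow(35, Rational(1, 2))), Mul(-1, 390168)) = Add(Mul(-1, I, Pow(35, Rational(1, 2))), -390168) = Add(-390168, Mul(-1, I, Pow(35, Rational(1, 2))))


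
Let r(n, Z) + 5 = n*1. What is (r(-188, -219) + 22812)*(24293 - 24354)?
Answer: -1379759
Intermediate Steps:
r(n, Z) = -5 + n (r(n, Z) = -5 + n*1 = -5 + n)
(r(-188, -219) + 22812)*(24293 - 24354) = ((-5 - 188) + 22812)*(24293 - 24354) = (-193 + 22812)*(-61) = 22619*(-61) = -1379759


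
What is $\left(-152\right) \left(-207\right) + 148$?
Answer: $31612$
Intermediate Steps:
$\left(-152\right) \left(-207\right) + 148 = 31464 + 148 = 31612$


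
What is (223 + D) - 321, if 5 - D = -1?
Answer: -92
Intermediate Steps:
D = 6 (D = 5 - 1*(-1) = 5 + 1 = 6)
(223 + D) - 321 = (223 + 6) - 321 = 229 - 321 = -92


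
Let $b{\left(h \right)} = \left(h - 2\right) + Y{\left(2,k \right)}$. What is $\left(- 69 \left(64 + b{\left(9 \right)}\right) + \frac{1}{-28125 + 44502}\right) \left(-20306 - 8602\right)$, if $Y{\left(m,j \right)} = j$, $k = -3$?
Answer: $\frac{740438748588}{5459} \approx 1.3564 \cdot 10^{8}$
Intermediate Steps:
$b{\left(h \right)} = -5 + h$ ($b{\left(h \right)} = \left(h - 2\right) - 3 = \left(-2 + h\right) - 3 = -5 + h$)
$\left(- 69 \left(64 + b{\left(9 \right)}\right) + \frac{1}{-28125 + 44502}\right) \left(-20306 - 8602\right) = \left(- 69 \left(64 + \left(-5 + 9\right)\right) + \frac{1}{-28125 + 44502}\right) \left(-20306 - 8602\right) = \left(- 69 \left(64 + 4\right) + \frac{1}{16377}\right) \left(-28908\right) = \left(\left(-69\right) 68 + \frac{1}{16377}\right) \left(-28908\right) = \left(-4692 + \frac{1}{16377}\right) \left(-28908\right) = \left(- \frac{76840883}{16377}\right) \left(-28908\right) = \frac{740438748588}{5459}$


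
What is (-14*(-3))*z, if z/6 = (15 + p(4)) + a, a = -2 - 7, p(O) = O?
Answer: 2520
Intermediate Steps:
a = -9
z = 60 (z = 6*((15 + 4) - 9) = 6*(19 - 9) = 6*10 = 60)
(-14*(-3))*z = -14*(-3)*60 = 42*60 = 2520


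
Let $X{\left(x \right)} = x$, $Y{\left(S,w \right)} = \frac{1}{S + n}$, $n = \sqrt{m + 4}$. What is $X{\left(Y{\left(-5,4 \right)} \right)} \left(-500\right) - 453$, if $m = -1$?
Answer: $- \frac{3733}{11} + \frac{250 \sqrt{3}}{11} \approx -300.0$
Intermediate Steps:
$n = \sqrt{3}$ ($n = \sqrt{-1 + 4} = \sqrt{3} \approx 1.732$)
$Y{\left(S,w \right)} = \frac{1}{S + \sqrt{3}}$
$X{\left(Y{\left(-5,4 \right)} \right)} \left(-500\right) - 453 = \frac{1}{-5 + \sqrt{3}} \left(-500\right) - 453 = - \frac{500}{-5 + \sqrt{3}} - 453 = -453 - \frac{500}{-5 + \sqrt{3}}$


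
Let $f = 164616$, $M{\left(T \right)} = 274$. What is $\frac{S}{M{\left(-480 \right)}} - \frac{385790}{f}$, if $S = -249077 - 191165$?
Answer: $- \frac{18144145883}{11276196} \approx -1609.1$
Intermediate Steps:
$S = -440242$ ($S = -249077 - 191165 = -440242$)
$\frac{S}{M{\left(-480 \right)}} - \frac{385790}{f} = - \frac{440242}{274} - \frac{385790}{164616} = \left(-440242\right) \frac{1}{274} - \frac{192895}{82308} = - \frac{220121}{137} - \frac{192895}{82308} = - \frac{18144145883}{11276196}$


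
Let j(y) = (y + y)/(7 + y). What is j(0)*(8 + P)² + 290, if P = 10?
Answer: 290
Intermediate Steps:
j(y) = 2*y/(7 + y) (j(y) = (2*y)/(7 + y) = 2*y/(7 + y))
j(0)*(8 + P)² + 290 = (2*0/(7 + 0))*(8 + 10)² + 290 = (2*0/7)*18² + 290 = (2*0*(⅐))*324 + 290 = 0*324 + 290 = 0 + 290 = 290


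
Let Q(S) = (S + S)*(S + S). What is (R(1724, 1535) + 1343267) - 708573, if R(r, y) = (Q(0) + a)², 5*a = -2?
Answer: 15867354/25 ≈ 6.3469e+5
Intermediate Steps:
a = -⅖ (a = (⅕)*(-2) = -⅖ ≈ -0.40000)
Q(S) = 4*S² (Q(S) = (2*S)*(2*S) = 4*S²)
R(r, y) = 4/25 (R(r, y) = (4*0² - ⅖)² = (4*0 - ⅖)² = (0 - ⅖)² = (-⅖)² = 4/25)
(R(1724, 1535) + 1343267) - 708573 = (4/25 + 1343267) - 708573 = 33581679/25 - 708573 = 15867354/25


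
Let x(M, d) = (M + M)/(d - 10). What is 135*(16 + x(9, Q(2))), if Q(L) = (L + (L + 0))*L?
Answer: 945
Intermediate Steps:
Q(L) = 2*L**2 (Q(L) = (L + L)*L = (2*L)*L = 2*L**2)
x(M, d) = 2*M/(-10 + d) (x(M, d) = (2*M)/(-10 + d) = 2*M/(-10 + d))
135*(16 + x(9, Q(2))) = 135*(16 + 2*9/(-10 + 2*2**2)) = 135*(16 + 2*9/(-10 + 2*4)) = 135*(16 + 2*9/(-10 + 8)) = 135*(16 + 2*9/(-2)) = 135*(16 + 2*9*(-1/2)) = 135*(16 - 9) = 135*7 = 945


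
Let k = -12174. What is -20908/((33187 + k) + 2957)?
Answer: -10454/11985 ≈ -0.87226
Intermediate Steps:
-20908/((33187 + k) + 2957) = -20908/((33187 - 12174) + 2957) = -20908/(21013 + 2957) = -20908/23970 = -20908*1/23970 = -10454/11985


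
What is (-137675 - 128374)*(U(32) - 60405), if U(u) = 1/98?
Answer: 224989619823/14 ≈ 1.6071e+10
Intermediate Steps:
U(u) = 1/98
(-137675 - 128374)*(U(32) - 60405) = (-137675 - 128374)*(1/98 - 60405) = -266049*(-5919689/98) = 224989619823/14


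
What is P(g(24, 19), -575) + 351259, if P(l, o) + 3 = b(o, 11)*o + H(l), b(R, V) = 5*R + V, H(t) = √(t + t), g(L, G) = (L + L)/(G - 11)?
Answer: 1998056 + 2*√3 ≈ 1.9981e+6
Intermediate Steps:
g(L, G) = 2*L/(-11 + G) (g(L, G) = (2*L)/(-11 + G) = 2*L/(-11 + G))
H(t) = √2*√t (H(t) = √(2*t) = √2*√t)
b(R, V) = V + 5*R
P(l, o) = -3 + o*(11 + 5*o) + √2*√l (P(l, o) = -3 + ((11 + 5*o)*o + √2*√l) = -3 + (o*(11 + 5*o) + √2*√l) = -3 + o*(11 + 5*o) + √2*√l)
P(g(24, 19), -575) + 351259 = (-3 - 575*(11 + 5*(-575)) + √2*√(2*24/(-11 + 19))) + 351259 = (-3 - 575*(11 - 2875) + √2*√(2*24/8)) + 351259 = (-3 - 575*(-2864) + √2*√(2*24*(⅛))) + 351259 = (-3 + 1646800 + √2*√6) + 351259 = (-3 + 1646800 + 2*√3) + 351259 = (1646797 + 2*√3) + 351259 = 1998056 + 2*√3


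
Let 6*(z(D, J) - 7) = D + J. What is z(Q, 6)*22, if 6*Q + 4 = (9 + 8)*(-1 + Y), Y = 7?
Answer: 2123/9 ≈ 235.89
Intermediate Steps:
Q = 49/3 (Q = -⅔ + ((9 + 8)*(-1 + 7))/6 = -⅔ + (17*6)/6 = -⅔ + (⅙)*102 = -⅔ + 17 = 49/3 ≈ 16.333)
z(D, J) = 7 + D/6 + J/6 (z(D, J) = 7 + (D + J)/6 = 7 + (D/6 + J/6) = 7 + D/6 + J/6)
z(Q, 6)*22 = (7 + (⅙)*(49/3) + (⅙)*6)*22 = (7 + 49/18 + 1)*22 = (193/18)*22 = 2123/9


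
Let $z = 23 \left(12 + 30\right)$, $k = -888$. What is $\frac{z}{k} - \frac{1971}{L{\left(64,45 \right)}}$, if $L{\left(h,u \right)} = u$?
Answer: $- \frac{33217}{740} \approx -44.888$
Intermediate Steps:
$z = 966$ ($z = 23 \cdot 42 = 966$)
$\frac{z}{k} - \frac{1971}{L{\left(64,45 \right)}} = \frac{966}{-888} - \frac{1971}{45} = 966 \left(- \frac{1}{888}\right) - \frac{219}{5} = - \frac{161}{148} - \frac{219}{5} = - \frac{33217}{740}$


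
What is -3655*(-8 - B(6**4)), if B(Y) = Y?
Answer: 4766120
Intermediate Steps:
-3655*(-8 - B(6**4)) = -3655*(-8 - 1*6**4) = -3655*(-8 - 1*1296) = -3655*(-8 - 1296) = -3655*(-1304) = 4766120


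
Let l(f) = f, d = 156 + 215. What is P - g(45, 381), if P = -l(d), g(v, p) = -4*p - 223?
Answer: 1376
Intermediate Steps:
d = 371
g(v, p) = -223 - 4*p
P = -371 (P = -1*371 = -371)
P - g(45, 381) = -371 - (-223 - 4*381) = -371 - (-223 - 1524) = -371 - 1*(-1747) = -371 + 1747 = 1376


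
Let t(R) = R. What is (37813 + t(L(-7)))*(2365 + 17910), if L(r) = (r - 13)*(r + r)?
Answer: 772335575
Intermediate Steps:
L(r) = 2*r*(-13 + r) (L(r) = (-13 + r)*(2*r) = 2*r*(-13 + r))
(37813 + t(L(-7)))*(2365 + 17910) = (37813 + 2*(-7)*(-13 - 7))*(2365 + 17910) = (37813 + 2*(-7)*(-20))*20275 = (37813 + 280)*20275 = 38093*20275 = 772335575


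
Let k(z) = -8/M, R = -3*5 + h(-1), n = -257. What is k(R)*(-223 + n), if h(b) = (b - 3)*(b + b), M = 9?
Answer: 1280/3 ≈ 426.67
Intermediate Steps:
h(b) = 2*b*(-3 + b) (h(b) = (-3 + b)*(2*b) = 2*b*(-3 + b))
R = -7 (R = -3*5 + 2*(-1)*(-3 - 1) = -15 + 2*(-1)*(-4) = -15 + 8 = -7)
k(z) = -8/9
k(R)*(-223 + n) = -8*(-223 - 257)/9 = -8/9*(-480) = 1280/3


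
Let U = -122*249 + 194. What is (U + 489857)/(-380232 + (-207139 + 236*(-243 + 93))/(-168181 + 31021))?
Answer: -63048748680/52152378581 ≈ -1.2089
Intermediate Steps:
U = -30184 (U = -30378 + 194 = -30184)
(U + 489857)/(-380232 + (-207139 + 236*(-243 + 93))/(-168181 + 31021)) = (-30184 + 489857)/(-380232 + (-207139 + 236*(-243 + 93))/(-168181 + 31021)) = 459673/(-380232 + (-207139 + 236*(-150))/(-137160)) = 459673/(-380232 + (-207139 - 35400)*(-1/137160)) = 459673/(-380232 - 242539*(-1/137160)) = 459673/(-380232 + 242539/137160) = 459673/(-52152378581/137160) = 459673*(-137160/52152378581) = -63048748680/52152378581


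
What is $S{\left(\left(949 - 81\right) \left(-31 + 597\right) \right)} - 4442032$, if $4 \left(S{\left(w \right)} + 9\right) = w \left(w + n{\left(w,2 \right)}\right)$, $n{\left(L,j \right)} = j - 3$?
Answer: $60336409873$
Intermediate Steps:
$n{\left(L,j \right)} = -3 + j$
$S{\left(w \right)} = -9 + \frac{w \left(-1 + w\right)}{4}$ ($S{\left(w \right)} = -9 + \frac{w \left(w + \left(-3 + 2\right)\right)}{4} = -9 + \frac{w \left(w - 1\right)}{4} = -9 + \frac{w \left(-1 + w\right)}{4}$)
$S{\left(\left(949 - 81\right) \left(-31 + 597\right) \right)} - 4442032 = \left(-9 - \frac{\left(949 - 81\right) \left(-31 + 597\right)}{4} + \frac{\left(\left(949 - 81\right) \left(-31 + 597\right)\right)^{2}}{4}\right) - 4442032 = \left(-9 - \frac{868 \cdot 566}{4} + \frac{\left(868 \cdot 566\right)^{2}}{4}\right) - 4442032 = \left(-9 - 122822 + \frac{491288^{2}}{4}\right) - 4442032 = \left(-9 - 122822 + \frac{1}{4} \cdot 241363898944\right) - 4442032 = \left(-9 - 122822 + 60340974736\right) - 4442032 = 60340851905 - 4442032 = 60336409873$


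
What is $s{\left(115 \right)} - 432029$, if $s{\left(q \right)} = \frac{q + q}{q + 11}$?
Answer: $- \frac{27217712}{63} \approx -4.3203 \cdot 10^{5}$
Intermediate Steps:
$s{\left(q \right)} = \frac{2 q}{11 + q}$
$s{\left(115 \right)} - 432029 = 2 \cdot 115 \frac{1}{11 + 115} - 432029 = 2 \cdot 115 \cdot \frac{1}{126} - 432029 = \frac{115}{63} - 432029 = - \frac{27217712}{63}$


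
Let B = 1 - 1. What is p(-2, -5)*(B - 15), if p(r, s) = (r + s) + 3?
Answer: 60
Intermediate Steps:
p(r, s) = 3 + r + s
B = 0
p(-2, -5)*(B - 15) = (3 - 2 - 5)*(0 - 15) = -4*(-15) = 60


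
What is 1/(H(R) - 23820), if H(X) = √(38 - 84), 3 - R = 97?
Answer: -11910/283696223 - I*√46/567392446 ≈ -4.1982e-5 - 1.1954e-8*I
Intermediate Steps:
R = -94 (R = 3 - 1*97 = 3 - 97 = -94)
H(X) = I*√46 (H(X) = √(-46) = I*√46)
1/(H(R) - 23820) = 1/(I*√46 - 23820) = 1/(-23820 + I*√46)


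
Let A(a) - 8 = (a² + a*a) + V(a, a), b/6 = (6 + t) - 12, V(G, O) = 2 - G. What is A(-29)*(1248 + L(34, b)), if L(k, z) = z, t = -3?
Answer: 2054874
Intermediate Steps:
b = -54 (b = 6*((6 - 3) - 12) = 6*(3 - 12) = 6*(-9) = -54)
A(a) = 10 - a + 2*a² (A(a) = 8 + ((a² + a*a) + (2 - a)) = 8 + ((a² + a²) + (2 - a)) = 8 + (2*a² + (2 - a)) = 8 + (2 - a + 2*a²) = 10 - a + 2*a²)
A(-29)*(1248 + L(34, b)) = (10 - 1*(-29) + 2*(-29)²)*(1248 - 54) = (10 + 29 + 2*841)*1194 = (10 + 29 + 1682)*1194 = 1721*1194 = 2054874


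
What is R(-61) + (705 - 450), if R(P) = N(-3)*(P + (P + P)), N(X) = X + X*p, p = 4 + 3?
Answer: 4647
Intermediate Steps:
p = 7
N(X) = 8*X (N(X) = X + X*7 = X + 7*X = 8*X)
R(P) = -72*P (R(P) = (8*(-3))*(P + (P + P)) = -24*(P + 2*P) = -72*P)
R(-61) + (705 - 450) = -72*(-61) + (705 - 450) = 4392 + 255 = 4647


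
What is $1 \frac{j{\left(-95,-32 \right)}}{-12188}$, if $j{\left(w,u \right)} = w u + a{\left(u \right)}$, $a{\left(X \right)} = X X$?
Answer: $- \frac{1016}{3047} \approx -0.33344$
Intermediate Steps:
$a{\left(X \right)} = X^{2}$
$j{\left(w,u \right)} = u^{2} + u w$ ($j{\left(w,u \right)} = w u + u^{2} = u w + u^{2} = u^{2} + u w$)
$1 \frac{j{\left(-95,-32 \right)}}{-12188} = 1 \frac{\left(-32\right) \left(-32 - 95\right)}{-12188} = 1 \left(-32\right) \left(-127\right) \left(- \frac{1}{12188}\right) = 1 \cdot 4064 \left(- \frac{1}{12188}\right) = 1 \left(- \frac{1016}{3047}\right) = - \frac{1016}{3047}$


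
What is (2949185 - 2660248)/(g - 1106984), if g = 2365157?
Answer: 288937/1258173 ≈ 0.22965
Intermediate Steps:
(2949185 - 2660248)/(g - 1106984) = (2949185 - 2660248)/(2365157 - 1106984) = 288937/1258173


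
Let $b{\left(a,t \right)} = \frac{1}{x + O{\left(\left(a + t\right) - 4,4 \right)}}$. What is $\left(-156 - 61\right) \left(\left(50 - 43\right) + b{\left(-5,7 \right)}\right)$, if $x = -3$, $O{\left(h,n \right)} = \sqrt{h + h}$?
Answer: $- \frac{19096}{13} + \frac{434 i}{13} \approx -1468.9 + 33.385 i$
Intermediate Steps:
$O{\left(h,n \right)} = \sqrt{2} \sqrt{h}$ ($O{\left(h,n \right)} = \sqrt{2 h} = \sqrt{2} \sqrt{h}$)
$b{\left(a,t \right)} = \frac{1}{-3 + \sqrt{2} \sqrt{-4 + a + t}}$ ($b{\left(a,t \right)} = \frac{1}{-3 + \sqrt{2} \sqrt{\left(a + t\right) - 4}} = \frac{1}{-3 + \sqrt{2} \sqrt{-4 + a + t}}$)
$\left(-156 - 61\right) \left(\left(50 - 43\right) + b{\left(-5,7 \right)}\right) = \left(-156 - 61\right) \left(\left(50 - 43\right) + \frac{1}{-3 + \sqrt{2} \sqrt{-4 - 5 + 7}}\right) = \left(-156 - 61\right) \left(7 + \frac{1}{-3 + \sqrt{2} \sqrt{-2}}\right) = \left(-156 - 61\right) \left(7 + \frac{1}{-3 + \sqrt{2} i \sqrt{2}}\right) = - 217 \left(7 + \frac{1}{-3 + 2 i}\right) = - 217 \left(7 + \frac{-3 - 2 i}{13}\right) = -1519 - \frac{217 \left(-3 - 2 i\right)}{13}$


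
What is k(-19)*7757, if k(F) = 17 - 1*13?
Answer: 31028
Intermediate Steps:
k(F) = 4 (k(F) = 17 - 13 = 4)
k(-19)*7757 = 4*7757 = 31028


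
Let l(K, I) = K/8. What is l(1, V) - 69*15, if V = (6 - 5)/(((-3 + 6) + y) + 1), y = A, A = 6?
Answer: -8279/8 ≈ -1034.9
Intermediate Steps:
y = 6
V = ⅒ (V = (6 - 5)/(((-3 + 6) + 6) + 1) = 1/((3 + 6) + 1) = 1/(9 + 1) = 1/10 = 1*(⅒) = ⅒ ≈ 0.10000)
l(K, I) = K/8 (l(K, I) = K*(⅛) = K/8)
l(1, V) - 69*15 = (⅛)*1 - 69*15 = ⅛ - 1035 = -8279/8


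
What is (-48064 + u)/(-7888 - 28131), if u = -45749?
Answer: 93813/36019 ≈ 2.6045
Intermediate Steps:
(-48064 + u)/(-7888 - 28131) = (-48064 - 45749)/(-7888 - 28131) = -93813/(-36019) = -93813*(-1/36019) = 93813/36019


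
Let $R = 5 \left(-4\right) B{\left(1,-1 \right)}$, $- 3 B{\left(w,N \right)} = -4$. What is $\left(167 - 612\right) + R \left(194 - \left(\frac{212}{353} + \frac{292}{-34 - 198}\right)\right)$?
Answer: $- \frac{173083555}{30711} \approx -5635.9$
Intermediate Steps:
$B{\left(w,N \right)} = \frac{4}{3}$ ($B{\left(w,N \right)} = \left(- \frac{1}{3}\right) \left(-4\right) = \frac{4}{3}$)
$R = - \frac{80}{3}$ ($R = 5 \left(-4\right) \frac{4}{3} = \left(-20\right) \frac{4}{3} = - \frac{80}{3} \approx -26.667$)
$\left(167 - 612\right) + R \left(194 - \left(\frac{212}{353} + \frac{292}{-34 - 198}\right)\right) = \left(167 - 612\right) - \frac{80 \left(194 - \left(\frac{212}{353} + \frac{292}{-34 - 198}\right)\right)}{3} = \left(167 - 612\right) - \frac{80 \left(194 - \left(\frac{212}{353} + \frac{292}{-232}\right)\right)}{3} = -445 - \frac{80 \left(194 - - \frac{13473}{20474}\right)}{3} = -445 - \frac{80 \left(194 + \left(- \frac{212}{353} + \frac{73}{58}\right)\right)}{3} = -445 - \frac{80 \left(194 + \frac{13473}{20474}\right)}{3} = -445 - \frac{159417160}{30711} = - \frac{173083555}{30711}$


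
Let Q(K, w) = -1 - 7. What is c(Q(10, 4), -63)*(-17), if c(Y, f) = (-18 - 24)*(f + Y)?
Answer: -50694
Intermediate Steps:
Q(K, w) = -8
c(Y, f) = -42*Y - 42*f (c(Y, f) = -42*(Y + f) = -42*Y - 42*f)
c(Q(10, 4), -63)*(-17) = (-42*(-8) - 42*(-63))*(-17) = (336 + 2646)*(-17) = 2982*(-17) = -50694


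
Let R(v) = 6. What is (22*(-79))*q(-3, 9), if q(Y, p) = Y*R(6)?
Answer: 31284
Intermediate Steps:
q(Y, p) = 6*Y (q(Y, p) = Y*6 = 6*Y)
(22*(-79))*q(-3, 9) = (22*(-79))*(6*(-3)) = -1738*(-18) = 31284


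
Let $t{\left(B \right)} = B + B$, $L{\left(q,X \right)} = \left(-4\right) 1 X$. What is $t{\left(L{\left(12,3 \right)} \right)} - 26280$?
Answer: $-26304$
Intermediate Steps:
$L{\left(q,X \right)} = - 4 X$
$t{\left(B \right)} = 2 B$
$t{\left(L{\left(12,3 \right)} \right)} - 26280 = 2 \left(\left(-4\right) 3\right) - 26280 = 2 \left(-12\right) - 26280 = -24 - 26280 = -26304$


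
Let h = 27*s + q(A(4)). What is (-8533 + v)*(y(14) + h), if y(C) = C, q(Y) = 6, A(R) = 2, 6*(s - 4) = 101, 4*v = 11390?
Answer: -13247215/4 ≈ -3.3118e+6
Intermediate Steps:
v = 5695/2 (v = (¼)*11390 = 5695/2 ≈ 2847.5)
s = 125/6 (s = 4 + (⅙)*101 = 4 + 101/6 = 125/6 ≈ 20.833)
h = 1137/2 (h = 27*(125/6) + 6 = 1125/2 + 6 = 1137/2 ≈ 568.50)
(-8533 + v)*(y(14) + h) = (-8533 + 5695/2)*(14 + 1137/2) = -11371/2*1165/2 = -13247215/4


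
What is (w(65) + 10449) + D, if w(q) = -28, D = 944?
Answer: 11365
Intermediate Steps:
(w(65) + 10449) + D = (-28 + 10449) + 944 = 10421 + 944 = 11365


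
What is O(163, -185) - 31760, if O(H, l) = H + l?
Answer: -31782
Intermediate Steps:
O(163, -185) - 31760 = (163 - 185) - 31760 = -22 - 31760 = -31782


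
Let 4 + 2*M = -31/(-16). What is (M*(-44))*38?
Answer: 6897/4 ≈ 1724.3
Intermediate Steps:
M = -33/32 (M = -2 + (-31/(-16))/2 = -2 + (-31*(-1/16))/2 = -2 + (½)*(31/16) = -2 + 31/32 = -33/32 ≈ -1.0313)
(M*(-44))*38 = -33/32*(-44)*38 = (363/8)*38 = 6897/4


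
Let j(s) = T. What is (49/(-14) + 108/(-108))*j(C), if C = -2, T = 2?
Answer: -9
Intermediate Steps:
j(s) = 2
(49/(-14) + 108/(-108))*j(C) = (49/(-14) + 108/(-108))*2 = (49*(-1/14) + 108*(-1/108))*2 = (-7/2 - 1)*2 = -9/2*2 = -9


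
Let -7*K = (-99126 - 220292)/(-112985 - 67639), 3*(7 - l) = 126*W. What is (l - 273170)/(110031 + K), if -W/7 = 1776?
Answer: 157401804504/69559677995 ≈ 2.2628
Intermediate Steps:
W = -12432 (W = -7*1776 = -12432)
l = 522151 (l = 7 - 42*(-12432) = 7 - ⅓*(-1566432) = 7 + 522144 = 522151)
K = -159709/632184 (K = -(-99126 - 220292)/(7*(-112985 - 67639)) = -(-319418)/(7*(-180624)) = -(-319418)*(-1)/(7*180624) = -⅐*159709/90312 = -159709/632184 ≈ -0.25263)
(l - 273170)/(110031 + K) = (522151 - 273170)/(110031 - 159709/632184) = 248981/(69559677995/632184) = 248981*(632184/69559677995) = 157401804504/69559677995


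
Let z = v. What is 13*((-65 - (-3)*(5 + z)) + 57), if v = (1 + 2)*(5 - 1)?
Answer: 559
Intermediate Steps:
v = 12 (v = 3*4 = 12)
z = 12
13*((-65 - (-3)*(5 + z)) + 57) = 13*((-65 - (-3)*(5 + 12)) + 57) = 13*((-65 - (-3)*17) + 57) = 13*((-65 - 1*(-51)) + 57) = 13*((-65 + 51) + 57) = 13*(-14 + 57) = 13*43 = 559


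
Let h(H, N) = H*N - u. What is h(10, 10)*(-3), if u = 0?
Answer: -300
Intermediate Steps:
h(H, N) = H*N (h(H, N) = H*N - 1*0 = H*N + 0 = H*N)
h(10, 10)*(-3) = (10*10)*(-3) = 100*(-3) = -300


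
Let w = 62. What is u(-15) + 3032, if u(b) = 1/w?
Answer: 187985/62 ≈ 3032.0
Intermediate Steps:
u(b) = 1/62
u(-15) + 3032 = 1/62 + 3032 = 187985/62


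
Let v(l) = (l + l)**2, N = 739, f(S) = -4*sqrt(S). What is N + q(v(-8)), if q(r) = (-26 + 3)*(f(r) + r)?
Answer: -3677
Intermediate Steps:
v(l) = 4*l**2 (v(l) = (2*l)**2 = 4*l**2)
q(r) = -23*r + 92*sqrt(r) (q(r) = (-26 + 3)*(-4*sqrt(r) + r) = -23*(r - 4*sqrt(r)) = -23*r + 92*sqrt(r))
N + q(v(-8)) = 739 + (-92*(-8)**2 + 92*sqrt(4*(-8)**2)) = 739 + (-92*64 + 92*sqrt(4*64)) = 739 + (-23*256 + 92*sqrt(256)) = 739 + (-5888 + 92*16) = 739 + (-5888 + 1472) = 739 - 4416 = -3677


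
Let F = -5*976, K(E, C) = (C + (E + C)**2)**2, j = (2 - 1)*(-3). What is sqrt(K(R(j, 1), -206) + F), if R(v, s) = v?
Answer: sqrt(1890070745) ≈ 43475.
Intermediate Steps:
j = -3 (j = 1*(-3) = -3)
K(E, C) = (C + (C + E)**2)**2
F = -4880
sqrt(K(R(j, 1), -206) + F) = sqrt((-206 + (-206 - 3)**2)**2 - 4880) = sqrt((-206 + (-209)**2)**2 - 4880) = sqrt((-206 + 43681)**2 - 4880) = sqrt(43475**2 - 4880) = sqrt(1890075625 - 4880) = sqrt(1890070745)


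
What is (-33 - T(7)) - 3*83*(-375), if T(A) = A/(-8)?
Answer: 746743/8 ≈ 93343.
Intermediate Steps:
T(A) = -A/8 (T(A) = A*(-⅛) = -A/8)
(-33 - T(7)) - 3*83*(-375) = (-33 - (-1)*7/8) - 3*83*(-375) = (-33 - 1*(-7/8)) - 249*(-375) = (-33 + 7/8) + 93375 = -257/8 + 93375 = 746743/8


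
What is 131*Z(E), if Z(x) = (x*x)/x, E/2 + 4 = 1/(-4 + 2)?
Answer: -1179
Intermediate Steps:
E = -9 (E = -8 + 2/(-4 + 2) = -8 + 2/(-2) = -8 + 2*(-½) = -8 - 1 = -9)
Z(x) = x (Z(x) = x²/x = x)
131*Z(E) = 131*(-9) = -1179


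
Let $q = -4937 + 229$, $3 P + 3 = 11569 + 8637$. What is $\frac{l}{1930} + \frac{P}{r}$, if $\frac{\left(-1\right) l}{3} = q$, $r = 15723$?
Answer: $\frac{352603373}{45518085} \approx 7.7464$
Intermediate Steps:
$P = \frac{20203}{3}$ ($P = -1 + \frac{11569 + 8637}{3} = -1 + \frac{1}{3} \cdot 20206 = -1 + \frac{20206}{3} = \frac{20203}{3} \approx 6734.3$)
$q = -4708$
$l = 14124$ ($l = \left(-3\right) \left(-4708\right) = 14124$)
$\frac{l}{1930} + \frac{P}{r} = \frac{14124}{1930} + \frac{20203}{3 \cdot 15723} = 14124 \cdot \frac{1}{1930} + \frac{20203}{3} \cdot \frac{1}{15723} = \frac{7062}{965} + \frac{20203}{47169} = \frac{352603373}{45518085}$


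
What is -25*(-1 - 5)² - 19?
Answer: -919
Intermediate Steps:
-25*(-1 - 5)² - 19 = -25*(-6)² - 19 = -25*36 - 19 = -900 - 19 = -919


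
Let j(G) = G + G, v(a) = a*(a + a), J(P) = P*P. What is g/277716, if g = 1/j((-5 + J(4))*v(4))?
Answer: 1/195512064 ≈ 5.1148e-9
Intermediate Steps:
J(P) = P²
v(a) = 2*a² (v(a) = a*(2*a) = 2*a²)
j(G) = 2*G
g = 1/704 (g = 1/(2*((-5 + 4²)*(2*4²))) = 1/(2*((-5 + 16)*(2*16))) = 1/(2*(11*32)) = 1/(2*352) = 1/704 ≈ 0.0014205)
g/277716 = (1/704)/277716 = (1/704)*(1/277716) = 1/195512064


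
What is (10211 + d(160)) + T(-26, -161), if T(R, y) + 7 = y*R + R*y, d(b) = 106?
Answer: 18682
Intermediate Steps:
T(R, y) = -7 + 2*R*y (T(R, y) = -7 + (y*R + R*y) = -7 + (R*y + R*y) = -7 + 2*R*y)
(10211 + d(160)) + T(-26, -161) = (10211 + 106) + (-7 + 2*(-26)*(-161)) = 10317 + (-7 + 8372) = 10317 + 8365 = 18682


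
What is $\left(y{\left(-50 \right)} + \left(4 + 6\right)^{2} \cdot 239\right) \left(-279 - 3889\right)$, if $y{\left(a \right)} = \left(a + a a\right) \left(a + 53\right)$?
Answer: $-130250000$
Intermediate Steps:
$y{\left(a \right)} = \left(53 + a\right) \left(a + a^{2}\right)$ ($y{\left(a \right)} = \left(a + a^{2}\right) \left(53 + a\right) = \left(53 + a\right) \left(a + a^{2}\right)$)
$\left(y{\left(-50 \right)} + \left(4 + 6\right)^{2} \cdot 239\right) \left(-279 - 3889\right) = \left(- 50 \left(53 + \left(-50\right)^{2} + 54 \left(-50\right)\right) + \left(4 + 6\right)^{2} \cdot 239\right) \left(-279 - 3889\right) = \left(- 50 \left(53 + 2500 - 2700\right) + 10^{2} \cdot 239\right) \left(-4168\right) = \left(\left(-50\right) \left(-147\right) + 100 \cdot 239\right) \left(-4168\right) = \left(7350 + 23900\right) \left(-4168\right) = 31250 \left(-4168\right) = -130250000$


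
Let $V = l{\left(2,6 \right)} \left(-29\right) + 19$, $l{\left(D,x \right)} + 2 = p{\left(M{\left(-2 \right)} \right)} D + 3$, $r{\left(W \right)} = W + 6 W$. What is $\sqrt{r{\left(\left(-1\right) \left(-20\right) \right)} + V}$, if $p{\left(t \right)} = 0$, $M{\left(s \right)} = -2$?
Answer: $\sqrt{130} \approx 11.402$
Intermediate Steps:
$r{\left(W \right)} = 7 W$
$l{\left(D,x \right)} = 1$ ($l{\left(D,x \right)} = -2 + \left(0 D + 3\right) = -2 + \left(0 + 3\right) = -2 + 3 = 1$)
$V = -10$ ($V = 1 \left(-29\right) + 19 = -29 + 19 = -10$)
$\sqrt{r{\left(\left(-1\right) \left(-20\right) \right)} + V} = \sqrt{7 \left(\left(-1\right) \left(-20\right)\right) - 10} = \sqrt{7 \cdot 20 - 10} = \sqrt{140 - 10} = \sqrt{130}$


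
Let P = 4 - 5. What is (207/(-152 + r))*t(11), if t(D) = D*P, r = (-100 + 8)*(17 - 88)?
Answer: -207/580 ≈ -0.35690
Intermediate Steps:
r = 6532 (r = -92*(-71) = 6532)
P = -1
t(D) = -D (t(D) = D*(-1) = -D)
(207/(-152 + r))*t(11) = (207/(-152 + 6532))*(-1*11) = (207/6380)*(-11) = -207/580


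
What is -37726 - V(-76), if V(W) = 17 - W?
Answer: -37819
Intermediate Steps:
-37726 - V(-76) = -37726 - (17 - 1*(-76)) = -37726 - (17 + 76) = -37726 - 1*93 = -37726 - 93 = -37819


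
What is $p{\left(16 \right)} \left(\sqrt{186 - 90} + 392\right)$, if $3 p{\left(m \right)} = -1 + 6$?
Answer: $\frac{1960}{3} + \frac{20 \sqrt{6}}{3} \approx 669.66$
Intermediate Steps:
$p{\left(m \right)} = \frac{5}{3}$ ($p{\left(m \right)} = \frac{-1 + 6}{3} = \frac{1}{3} \cdot 5 = \frac{5}{3}$)
$p{\left(16 \right)} \left(\sqrt{186 - 90} + 392\right) = \frac{5 \left(\sqrt{186 - 90} + 392\right)}{3} = \frac{5 \left(\sqrt{96} + 392\right)}{3} = \frac{5 \left(4 \sqrt{6} + 392\right)}{3} = \frac{5 \left(392 + 4 \sqrt{6}\right)}{3} = \frac{1960}{3} + \frac{20 \sqrt{6}}{3}$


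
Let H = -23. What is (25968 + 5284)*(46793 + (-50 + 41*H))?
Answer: 1431341600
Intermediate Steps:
(25968 + 5284)*(46793 + (-50 + 41*H)) = (25968 + 5284)*(46793 + (-50 + 41*(-23))) = 31252*(46793 + (-50 - 943)) = 31252*(46793 - 993) = 31252*45800 = 1431341600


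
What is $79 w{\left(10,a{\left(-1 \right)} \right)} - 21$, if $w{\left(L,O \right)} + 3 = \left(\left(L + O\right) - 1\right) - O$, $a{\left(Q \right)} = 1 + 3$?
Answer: $453$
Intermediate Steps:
$a{\left(Q \right)} = 4$
$w{\left(L,O \right)} = -4 + L$ ($w{\left(L,O \right)} = -3 - \left(1 - L\right) = -3 + \left(\left(-1 + L + O\right) - O\right) = -3 + \left(-1 + L\right) = -4 + L$)
$79 w{\left(10,a{\left(-1 \right)} \right)} - 21 = 79 \left(-4 + 10\right) - 21 = 79 \cdot 6 - 21 = 474 - 21 = 453$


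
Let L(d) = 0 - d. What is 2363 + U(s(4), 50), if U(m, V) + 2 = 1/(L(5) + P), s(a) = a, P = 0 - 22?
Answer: 63746/27 ≈ 2361.0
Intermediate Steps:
L(d) = -d
P = -22
U(m, V) = -55/27 (U(m, V) = -2 + 1/(-1*5 - 22) = -2 + 1/(-5 - 22) = -2 + 1/(-27) = -2 - 1/27 = -55/27)
2363 + U(s(4), 50) = 2363 - 55/27 = 63746/27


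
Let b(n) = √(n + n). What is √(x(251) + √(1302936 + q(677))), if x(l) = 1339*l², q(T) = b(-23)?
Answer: √(84358339 + √(1302936 + I*√46)) ≈ 9184.7 + 0.e-7*I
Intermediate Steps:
b(n) = √2*√n (b(n) = √(2*n) = √2*√n)
q(T) = I*√46 (q(T) = √2*√(-23) = √2*(I*√23) = I*√46)
√(x(251) + √(1302936 + q(677))) = √(1339*251² + √(1302936 + I*√46)) = √(1339*63001 + √(1302936 + I*√46)) = √(84358339 + √(1302936 + I*√46))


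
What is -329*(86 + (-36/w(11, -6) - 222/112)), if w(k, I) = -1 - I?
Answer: -1010923/40 ≈ -25273.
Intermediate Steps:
-329*(86 + (-36/w(11, -6) - 222/112)) = -329*(86 + (-36/(-1 - 1*(-6)) - 222/112)) = -329*(86 + (-36/(-1 + 6) - 222*1/112)) = -329*(86 + (-36/5 - 111/56)) = -329*(86 - 2571/280) = -329*21509/280 = -1010923/40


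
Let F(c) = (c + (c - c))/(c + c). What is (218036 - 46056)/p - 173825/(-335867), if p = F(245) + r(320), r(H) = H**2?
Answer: 151124347145/68785897467 ≈ 2.1970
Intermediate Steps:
F(c) = 1/2 (F(c) = (c + 0)/((2*c)) = c*(1/(2*c)) = 1/2)
p = 204801/2 (p = 1/2 + 320**2 = 1/2 + 102400 = 204801/2 ≈ 1.0240e+5)
(218036 - 46056)/p - 173825/(-335867) = (218036 - 46056)/(204801/2) - 173825/(-335867) = 171980*(2/204801) - 173825*(-1/335867) = 343960/204801 + 173825/335867 = 151124347145/68785897467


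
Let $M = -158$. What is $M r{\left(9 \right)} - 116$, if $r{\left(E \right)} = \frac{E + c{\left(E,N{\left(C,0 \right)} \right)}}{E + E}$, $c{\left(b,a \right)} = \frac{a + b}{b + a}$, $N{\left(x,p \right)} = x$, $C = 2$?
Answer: $- \frac{1834}{9} \approx -203.78$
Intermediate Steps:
$c{\left(b,a \right)} = 1$ ($c{\left(b,a \right)} = \frac{a + b}{a + b} = 1$)
$r{\left(E \right)} = \frac{1 + E}{2 E}$ ($r{\left(E \right)} = \frac{E + 1}{E + E} = \frac{1 + E}{2 E}$)
$M r{\left(9 \right)} - 116 = - 158 \frac{1 + 9}{2 \cdot 9} - 116 = - 158 \cdot \frac{1}{2} \cdot \frac{1}{9} \cdot 10 - 116 = \left(-158\right) \frac{5}{9} - 116 = - \frac{790}{9} - 116 = - \frac{1834}{9}$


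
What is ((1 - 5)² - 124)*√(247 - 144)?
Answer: -108*√103 ≈ -1096.1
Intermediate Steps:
((1 - 5)² - 124)*√(247 - 144) = ((-4)² - 124)*√103 = (16 - 124)*√103 = -108*√103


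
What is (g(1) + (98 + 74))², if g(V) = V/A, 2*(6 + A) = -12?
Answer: 4255969/144 ≈ 29555.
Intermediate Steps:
A = -12 (A = -6 + (½)*(-12) = -6 - 6 = -12)
g(V) = -V/12 (g(V) = V/(-12) = V*(-1/12) = -V/12)
(g(1) + (98 + 74))² = (-1/12*1 + (98 + 74))² = (-1/12 + 172)² = (2063/12)² = 4255969/144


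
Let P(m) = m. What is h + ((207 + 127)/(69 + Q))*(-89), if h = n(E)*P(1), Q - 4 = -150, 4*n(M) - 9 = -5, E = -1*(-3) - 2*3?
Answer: 29803/77 ≈ 387.05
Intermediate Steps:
E = -3 (E = 3 - 6 = -3)
n(M) = 1 (n(M) = 9/4 + (¼)*(-5) = 9/4 - 5/4 = 1)
Q = -146 (Q = 4 - 150 = -146)
h = 1 (h = 1*1 = 1)
h + ((207 + 127)/(69 + Q))*(-89) = 1 + ((207 + 127)/(69 - 146))*(-89) = 1 + (334/(-77))*(-89) = 1 + (334*(-1/77))*(-89) = 1 - 334/77*(-89) = 1 + 29726/77 = 29803/77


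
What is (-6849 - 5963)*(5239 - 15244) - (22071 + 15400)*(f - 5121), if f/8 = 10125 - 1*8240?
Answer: -244989629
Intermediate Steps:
f = 15080 (f = 8*(10125 - 1*8240) = 8*(10125 - 8240) = 8*1885 = 15080)
(-6849 - 5963)*(5239 - 15244) - (22071 + 15400)*(f - 5121) = (-6849 - 5963)*(5239 - 15244) - (22071 + 15400)*(15080 - 5121) = -12812*(-10005) - 37471*9959 = 128184060 - 1*373173689 = 128184060 - 373173689 = -244989629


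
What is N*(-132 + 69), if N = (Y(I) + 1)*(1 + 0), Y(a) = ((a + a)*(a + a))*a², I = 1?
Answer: -315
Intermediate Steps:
Y(a) = 4*a⁴ (Y(a) = ((2*a)*(2*a))*a² = (4*a²)*a² = 4*a⁴)
N = 5 (N = (4*1⁴ + 1)*(1 + 0) = (4*1 + 1)*1 = (4 + 1)*1 = 5*1 = 5)
N*(-132 + 69) = 5*(-132 + 69) = 5*(-63) = -315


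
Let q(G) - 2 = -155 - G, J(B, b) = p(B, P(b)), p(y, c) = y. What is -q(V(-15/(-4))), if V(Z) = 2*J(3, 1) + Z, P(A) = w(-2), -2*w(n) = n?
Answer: 651/4 ≈ 162.75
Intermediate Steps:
w(n) = -n/2
P(A) = 1 (P(A) = -1/2*(-2) = 1)
J(B, b) = B
V(Z) = 6 + Z (V(Z) = 2*3 + Z = 6 + Z)
q(G) = -153 - G (q(G) = 2 + (-155 - G) = -153 - G)
-q(V(-15/(-4))) = -(-153 - (6 - 15/(-4))) = -(-153 - (6 - 15*(-1/4))) = -(-153 - (6 + 15/4)) = -(-153 - 1*39/4) = -(-153 - 39/4) = -1*(-651/4) = 651/4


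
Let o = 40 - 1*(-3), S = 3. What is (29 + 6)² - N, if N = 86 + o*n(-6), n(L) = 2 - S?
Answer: 1182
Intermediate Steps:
o = 43 (o = 40 + 3 = 43)
n(L) = -1 (n(L) = 2 - 1*3 = 2 - 3 = -1)
N = 43 (N = 86 + 43*(-1) = 86 - 43 = 43)
(29 + 6)² - N = (29 + 6)² - 1*43 = 35² - 43 = 1225 - 43 = 1182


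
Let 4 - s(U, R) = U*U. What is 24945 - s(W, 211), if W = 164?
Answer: 51837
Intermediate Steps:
s(U, R) = 4 - U² (s(U, R) = 4 - U*U = 4 - U²)
24945 - s(W, 211) = 24945 - (4 - 1*164²) = 24945 - (4 - 1*26896) = 24945 - (4 - 26896) = 24945 - 1*(-26892) = 24945 + 26892 = 51837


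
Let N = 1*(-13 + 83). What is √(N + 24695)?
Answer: √24765 ≈ 157.37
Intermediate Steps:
N = 70 (N = 1*70 = 70)
√(N + 24695) = √(70 + 24695) = √24765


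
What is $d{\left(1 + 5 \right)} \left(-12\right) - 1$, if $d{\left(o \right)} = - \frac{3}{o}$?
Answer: $5$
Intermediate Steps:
$d{\left(1 + 5 \right)} \left(-12\right) - 1 = - \frac{3}{1 + 5} \left(-12\right) - 1 = - \frac{3}{6} \left(-12\right) - 1 = \left(-3\right) \frac{1}{6} \left(-12\right) - 1 = \left(- \frac{1}{2}\right) \left(-12\right) - 1 = 6 - 1 = 5$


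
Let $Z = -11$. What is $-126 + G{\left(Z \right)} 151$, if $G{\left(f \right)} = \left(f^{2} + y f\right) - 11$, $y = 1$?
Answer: $14823$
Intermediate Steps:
$G{\left(f \right)} = -11 + f + f^{2}$ ($G{\left(f \right)} = \left(f^{2} + 1 f\right) - 11 = \left(f^{2} + f\right) - 11 = \left(f + f^{2}\right) - 11 = -11 + f + f^{2}$)
$-126 + G{\left(Z \right)} 151 = -126 + \left(-11 - 11 + \left(-11\right)^{2}\right) 151 = -126 + \left(-11 - 11 + 121\right) 151 = -126 + 99 \cdot 151 = -126 + 14949 = 14823$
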